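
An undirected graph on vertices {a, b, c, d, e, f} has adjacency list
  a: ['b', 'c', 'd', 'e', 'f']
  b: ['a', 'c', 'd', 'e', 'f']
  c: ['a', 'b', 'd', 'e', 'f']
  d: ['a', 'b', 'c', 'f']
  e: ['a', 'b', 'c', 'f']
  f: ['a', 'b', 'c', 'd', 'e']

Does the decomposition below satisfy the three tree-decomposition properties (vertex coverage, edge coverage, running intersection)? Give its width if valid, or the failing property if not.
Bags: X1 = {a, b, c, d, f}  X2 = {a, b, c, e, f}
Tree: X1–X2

Yes; width 4.

Vertex coverage: the bags together contain {a, b, c, d, e, f}, the full vertex set. Edge coverage: each edge of G has both endpoints in at least one bag. Running intersection: for every vertex, the bags containing it form a connected subtree. All three properties hold, so this is a valid tree decomposition of width max|bag| − 1 = 4, and hence tw(G) ≤ 4.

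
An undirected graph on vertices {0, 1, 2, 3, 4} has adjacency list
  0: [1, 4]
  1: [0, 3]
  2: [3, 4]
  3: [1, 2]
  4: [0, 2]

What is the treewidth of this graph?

2

A width-2 tree decomposition is:
Bags: B1 = {0, 1, 4}  B2 = {1, 2, 4}  B3 = {1, 2, 3}
Tree: B1–B2, B2–B3
The largest bag has 3 vertices, giving width 2; this decomposition certifies tw(G) ≤ 2. Since 1–0–4–2–3–1 is a cycle in G, G is not acyclic. Forests are exactly the graphs of treewidth ≤ 1, so tw(G) ≥ 2. Hence tw(G) = 2 exactly.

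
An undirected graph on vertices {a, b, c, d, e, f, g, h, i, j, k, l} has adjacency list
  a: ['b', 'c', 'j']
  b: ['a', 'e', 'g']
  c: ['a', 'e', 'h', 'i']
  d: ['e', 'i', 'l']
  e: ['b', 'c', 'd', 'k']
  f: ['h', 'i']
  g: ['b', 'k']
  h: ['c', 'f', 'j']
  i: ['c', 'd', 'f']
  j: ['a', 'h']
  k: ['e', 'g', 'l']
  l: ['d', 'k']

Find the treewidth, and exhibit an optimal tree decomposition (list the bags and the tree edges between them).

Treewidth 3.
Bags: B1 = {a, f, h, j}  B2 = {a, c, f, h}  B3 = {a, c, f, i}  B4 = {a, b, c, i}  B5 = {b, c, e, i}  B6 = {b, d, e, i}  B7 = {b, d, e, g}  B8 = {d, e, g, k}  B9 = {d, g, k, l}
Tree: B1–B2, B2–B3, B3–B4, B4–B5, B5–B6, B6–B7, B7–B8, B8–B9

Every bag has size at most 4, so the width is 4 − 1 = 3 and tw(G) ≤ 3. For the lower bound: the 4 vertex sets {f,h,j}, {a}, {c}, {b,d,e,i} are disjoint, each induces a connected subgraph, and every pair is joined by at least one edge of G. Contracting each set to a single vertex therefore yields K_{4} as a minor, and since treewidth is minor-monotone, tw(G) ≥ tw(K_{4}) = 3. Combining the bounds, tw(G) = 3.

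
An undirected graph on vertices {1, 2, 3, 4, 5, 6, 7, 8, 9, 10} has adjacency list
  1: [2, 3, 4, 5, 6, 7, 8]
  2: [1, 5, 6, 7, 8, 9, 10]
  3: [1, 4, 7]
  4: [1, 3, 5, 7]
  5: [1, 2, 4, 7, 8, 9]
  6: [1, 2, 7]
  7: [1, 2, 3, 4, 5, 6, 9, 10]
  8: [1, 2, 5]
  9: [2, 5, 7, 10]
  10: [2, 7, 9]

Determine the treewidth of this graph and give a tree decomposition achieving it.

Treewidth 3.
Bags: B1 = {1, 2, 6, 7}  B2 = {1, 2, 5, 7}  B3 = {2, 5, 7, 9}  B4 = {1, 4, 5, 7}  B5 = {2, 7, 9, 10}  B6 = {1, 2, 5, 8}  B7 = {1, 3, 4, 7}
Tree: B1–B2, B2–B3, B2–B4, B3–B5, B2–B6, B4–B7

The largest bag has 4 vertices, giving width 3; this decomposition certifies tw(G) ≤ 3. For the lower bound, the 4 vertices {1, 2, 5, 8} are pairwise adjacent, and any tree decomposition puts a clique entirely inside one bag — forcing width ≥ 3. The upper and lower bounds meet at 3, so that is the treewidth.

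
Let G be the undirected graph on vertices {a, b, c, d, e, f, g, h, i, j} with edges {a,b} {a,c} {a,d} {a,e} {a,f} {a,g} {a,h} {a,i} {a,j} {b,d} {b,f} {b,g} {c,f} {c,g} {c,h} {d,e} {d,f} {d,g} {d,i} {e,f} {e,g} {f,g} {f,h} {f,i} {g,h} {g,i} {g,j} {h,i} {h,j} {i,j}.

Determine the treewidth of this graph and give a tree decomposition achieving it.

Each bag holds 5 vertices, so the decomposition has width 4, which upper-bounds the treewidth. On the other hand G contains the 5-clique {a, g, h, i, j}. A clique must lie in a single bag of any decomposition, so no decomposition can have width below 4. Therefore the treewidth is 4.

Treewidth 4.
One optimal decomposition is:
Bags: B1 = {a, c, f, g, h}  B2 = {a, f, g, h, i}  B3 = {a, g, h, i, j}  B4 = {a, d, f, g, i}  B5 = {a, b, d, f, g}  B6 = {a, d, e, f, g}
Tree: B1–B2, B2–B3, B2–B4, B4–B5, B5–B6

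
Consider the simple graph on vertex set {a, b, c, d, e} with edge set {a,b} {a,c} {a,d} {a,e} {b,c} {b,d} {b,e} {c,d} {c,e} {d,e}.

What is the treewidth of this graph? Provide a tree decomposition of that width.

Treewidth 4.
Bags: B1 = {a, b, c, d, e}
Tree: (single bag)

With just one bag of size 5, the width is 5 − 1 = 4, so tw(G) ≤ 4. Conversely, {a, b, c, d, e} is a clique of size 5, and the vertices of any clique must share a bag in every tree decomposition; so some bag has ≥ 5 vertices and tw(G) ≥ 4. Therefore the treewidth is 4.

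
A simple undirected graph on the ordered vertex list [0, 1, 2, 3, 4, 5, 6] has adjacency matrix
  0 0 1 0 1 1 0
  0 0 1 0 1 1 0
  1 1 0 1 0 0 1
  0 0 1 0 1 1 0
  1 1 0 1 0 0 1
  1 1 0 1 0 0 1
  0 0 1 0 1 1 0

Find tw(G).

A width-3 tree decomposition is:
Bags: B1 = {1, 2, 4, 5}  B2 = {2, 3, 4, 5}  B3 = {0, 2, 4, 5}  B4 = {2, 4, 5, 6}
Tree: B1–B2, B2–B3, B3–B4
The largest bag has 4 vertices, giving width 3; this decomposition certifies tw(G) ≤ 3. For the lower bound: the 4 vertex sets {1,5}, {3,4}, {2}, {0} are disjoint, each induces a connected subgraph, and every pair is joined by at least one edge of G. Contracting each set to a single vertex therefore yields K_{4} as a minor, and since treewidth is minor-monotone, tw(G) ≥ tw(K_{4}) = 3. The upper and lower bounds meet at 3, so that is the treewidth.

3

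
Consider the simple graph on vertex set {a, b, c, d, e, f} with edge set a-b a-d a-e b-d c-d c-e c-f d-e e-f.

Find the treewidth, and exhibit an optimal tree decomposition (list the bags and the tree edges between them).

Treewidth 2.
One optimal decomposition is:
Bags: B1 = {c, e, f}  B2 = {c, d, e}  B3 = {a, d, e}  B4 = {a, b, d}
Tree: B1–B2, B2–B3, B3–B4

Every bag has size at most 3, so the width is 3 − 1 = 2 and tw(G) ≤ 2. For the lower bound, the 3 vertices {c, d, e} are pairwise adjacent, and any tree decomposition puts a clique entirely inside one bag — forcing width ≥ 2. Combining the bounds, tw(G) = 2.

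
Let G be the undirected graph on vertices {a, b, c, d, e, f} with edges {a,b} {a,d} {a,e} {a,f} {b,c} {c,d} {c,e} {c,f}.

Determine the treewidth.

2

A width-2 tree decomposition is:
Bags: B1 = {a, c, e}  B2 = {a, c, d}  B3 = {a, b, c}  B4 = {a, c, f}
Tree: B1–B2, B2–B3, B3–B4
Every bag has size at most 3, so the width is 3 − 1 = 2 and tw(G) ≤ 2. For the lower bound, G contains the cycle e–a–d–c–e, so G is not a forest; only forests have treewidth ≤ 1, hence tw(G) ≥ 2. Therefore the treewidth is 2.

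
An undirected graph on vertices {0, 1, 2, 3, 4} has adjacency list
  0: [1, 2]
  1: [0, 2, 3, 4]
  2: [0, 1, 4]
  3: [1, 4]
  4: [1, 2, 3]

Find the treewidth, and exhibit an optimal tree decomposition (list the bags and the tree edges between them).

Each bag holds 3 vertices, so the decomposition has width 2, which upper-bounds the treewidth. On the other hand G contains the 3-clique {0, 1, 2}. A clique must lie in a single bag of any decomposition, so no decomposition can have width below 2. The upper and lower bounds meet at 2, so that is the treewidth.

Treewidth 2.
Bags: B1 = {1, 2, 4}  B2 = {1, 3, 4}  B3 = {0, 1, 2}
Tree: B1–B2, B1–B3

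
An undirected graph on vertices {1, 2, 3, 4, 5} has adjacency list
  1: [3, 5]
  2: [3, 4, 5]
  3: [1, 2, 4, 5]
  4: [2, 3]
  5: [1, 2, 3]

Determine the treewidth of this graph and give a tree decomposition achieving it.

Every bag has size at most 3, so the width is 3 − 1 = 2 and tw(G) ≤ 2. Conversely, {1, 3, 5} is a clique of size 3, and the vertices of any clique must share a bag in every tree decomposition; so some bag has ≥ 3 vertices and tw(G) ≥ 2. The upper and lower bounds meet at 2, so that is the treewidth.

Treewidth 2.
Bags: B1 = {2, 3, 5}  B2 = {1, 3, 5}  B3 = {2, 3, 4}
Tree: B1–B2, B1–B3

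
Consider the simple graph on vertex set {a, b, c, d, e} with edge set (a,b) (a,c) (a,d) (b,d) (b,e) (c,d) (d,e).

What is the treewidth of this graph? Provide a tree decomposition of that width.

Treewidth 2.
One such decomposition:
Bags: B1 = {a, b, d}  B2 = {a, c, d}  B3 = {b, d, e}
Tree: B1–B2, B1–B3

Each bag holds 3 vertices, so the decomposition has width 2, which upper-bounds the treewidth. On the other hand G contains the 3-clique {b, d, e}. A clique must lie in a single bag of any decomposition, so no decomposition can have width below 2. Hence tw(G) = 2 exactly.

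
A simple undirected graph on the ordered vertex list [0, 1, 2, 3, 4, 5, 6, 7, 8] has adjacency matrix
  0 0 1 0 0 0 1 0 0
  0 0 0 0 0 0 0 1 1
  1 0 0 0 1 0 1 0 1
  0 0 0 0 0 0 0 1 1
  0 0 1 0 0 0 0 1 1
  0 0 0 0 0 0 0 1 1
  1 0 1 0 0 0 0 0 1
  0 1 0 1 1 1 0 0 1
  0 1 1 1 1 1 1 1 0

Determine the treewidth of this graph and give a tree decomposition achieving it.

Treewidth 2.
Bags: B1 = {4, 7, 8}  B2 = {2, 4, 8}  B3 = {1, 7, 8}  B4 = {3, 7, 8}  B5 = {2, 6, 8}  B6 = {0, 2, 6}  B7 = {5, 7, 8}
Tree: B1–B2, B1–B3, B3–B4, B2–B5, B5–B6, B1–B7

The largest bag has 3 vertices, giving width 2; this decomposition certifies tw(G) ≤ 2. For the lower bound, the 3 vertices {0, 2, 6} are pairwise adjacent, and any tree decomposition puts a clique entirely inside one bag — forcing width ≥ 2. Combining the bounds, tw(G) = 2.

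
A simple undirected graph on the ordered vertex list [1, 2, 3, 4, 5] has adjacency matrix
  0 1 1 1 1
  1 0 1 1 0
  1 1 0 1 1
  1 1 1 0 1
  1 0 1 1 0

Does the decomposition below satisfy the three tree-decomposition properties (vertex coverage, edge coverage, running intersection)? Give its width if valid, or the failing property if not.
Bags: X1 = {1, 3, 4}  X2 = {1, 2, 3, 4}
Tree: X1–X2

A tree decomposition must satisfy three properties: every vertex lies in some bag; for every edge, both endpoints lie together in some bag; and for every vertex, the bags containing it form a connected subtree. Here vertex 5 appears in no bag, so the decomposition is invalid.

No — vertex 5 appears in no bag.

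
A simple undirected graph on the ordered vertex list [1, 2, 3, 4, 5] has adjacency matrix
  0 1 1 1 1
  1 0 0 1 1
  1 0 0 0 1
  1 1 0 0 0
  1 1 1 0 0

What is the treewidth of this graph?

A width-2 tree decomposition is:
Bags: B1 = {1, 2, 5}  B2 = {1, 3, 5}  B3 = {1, 2, 4}
Tree: B1–B2, B1–B3
Each bag holds 3 vertices, so the decomposition has width 2, which upper-bounds the treewidth. Conversely, {1, 2, 4} is a clique of size 3, and the vertices of any clique must share a bag in every tree decomposition; so some bag has ≥ 3 vertices and tw(G) ≥ 2. Combining the bounds, tw(G) = 2.

2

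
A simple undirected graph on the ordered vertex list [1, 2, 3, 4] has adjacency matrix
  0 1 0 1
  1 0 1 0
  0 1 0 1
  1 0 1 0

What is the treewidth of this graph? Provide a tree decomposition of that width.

Treewidth 2.
One such decomposition:
Bags: B1 = {1, 3, 4}  B2 = {1, 2, 3}
Tree: B1–B2

Each bag holds 3 vertices, so the decomposition has width 2, which upper-bounds the treewidth. Since 1–4–3–2–1 is a cycle in G, G is not acyclic. Forests are exactly the graphs of treewidth ≤ 1, so tw(G) ≥ 2. Hence tw(G) = 2 exactly.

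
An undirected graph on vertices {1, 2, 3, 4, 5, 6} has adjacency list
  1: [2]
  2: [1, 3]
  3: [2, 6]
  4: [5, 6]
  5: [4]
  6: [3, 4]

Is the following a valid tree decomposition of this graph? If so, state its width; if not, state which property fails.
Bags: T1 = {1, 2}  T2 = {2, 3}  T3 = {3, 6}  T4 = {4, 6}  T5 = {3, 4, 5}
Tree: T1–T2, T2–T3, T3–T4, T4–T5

No — bags containing vertex 3 are not connected in the tree.

A tree decomposition must satisfy three properties: every vertex lies in some bag; for every edge, both endpoints lie together in some bag; and for every vertex, the bags containing it form a connected subtree. Here bags containing vertex 3 are not connected in the tree, so the decomposition is invalid.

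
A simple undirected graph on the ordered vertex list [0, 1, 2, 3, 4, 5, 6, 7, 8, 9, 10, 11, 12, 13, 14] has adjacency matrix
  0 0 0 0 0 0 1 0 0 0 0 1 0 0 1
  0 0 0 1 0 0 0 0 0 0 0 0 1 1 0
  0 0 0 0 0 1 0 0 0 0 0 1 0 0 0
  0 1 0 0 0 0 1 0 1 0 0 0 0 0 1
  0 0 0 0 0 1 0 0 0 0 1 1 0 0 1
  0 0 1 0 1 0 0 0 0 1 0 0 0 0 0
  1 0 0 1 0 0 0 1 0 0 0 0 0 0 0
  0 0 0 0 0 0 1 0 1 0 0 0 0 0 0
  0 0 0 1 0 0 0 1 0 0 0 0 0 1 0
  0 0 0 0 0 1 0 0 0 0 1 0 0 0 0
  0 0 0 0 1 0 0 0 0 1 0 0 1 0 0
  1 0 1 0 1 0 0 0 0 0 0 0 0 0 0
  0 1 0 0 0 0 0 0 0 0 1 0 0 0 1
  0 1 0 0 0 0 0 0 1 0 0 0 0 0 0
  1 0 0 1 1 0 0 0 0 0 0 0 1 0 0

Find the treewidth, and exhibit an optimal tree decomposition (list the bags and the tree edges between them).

Treewidth 3.
One optimal decomposition is:
Bags: B1 = {2, 5, 9, 10}  B2 = {2, 4, 5, 10}  B3 = {2, 4, 10, 11}  B4 = {4, 10, 11, 12}  B5 = {4, 11, 12, 14}  B6 = {0, 11, 12, 14}  B7 = {0, 1, 12, 14}  B8 = {0, 1, 3, 14}  B9 = {0, 1, 3, 6}  B10 = {1, 3, 6, 13}  B11 = {3, 6, 8, 13}  B12 = {6, 7, 8, 13}
Tree: B1–B2, B2–B3, B3–B4, B4–B5, B5–B6, B6–B7, B7–B8, B8–B9, B9–B10, B10–B11, B11–B12

The largest bag has 4 vertices, giving width 3; this decomposition certifies tw(G) ≤ 3. For the lower bound: the 4 vertex sets {2,5,9}, {10}, {4}, {0,11,12,14} are disjoint, each induces a connected subgraph, and every pair is joined by at least one edge of G. Contracting each set to a single vertex therefore yields K_{4} as a minor, and since treewidth is minor-monotone, tw(G) ≥ tw(K_{4}) = 3. The upper and lower bounds meet at 3, so that is the treewidth.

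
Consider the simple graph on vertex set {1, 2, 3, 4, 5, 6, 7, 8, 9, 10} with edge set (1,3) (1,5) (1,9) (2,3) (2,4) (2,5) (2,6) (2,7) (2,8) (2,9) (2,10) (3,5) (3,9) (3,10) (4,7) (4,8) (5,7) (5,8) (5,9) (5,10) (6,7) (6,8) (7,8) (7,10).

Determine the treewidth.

3

A width-3 tree decomposition is:
Bags: B1 = {2, 5, 7, 10}  B2 = {2, 5, 7, 8}  B3 = {2, 3, 5, 10}  B4 = {2, 6, 7, 8}  B5 = {2, 3, 5, 9}  B6 = {1, 3, 5, 9}  B7 = {2, 4, 7, 8}
Tree: B1–B2, B1–B3, B2–B4, B3–B5, B5–B6, B2–B7
Each bag holds 4 vertices, so the decomposition has width 3, which upper-bounds the treewidth. Conversely, {1, 3, 5, 9} is a clique of size 4, and the vertices of any clique must share a bag in every tree decomposition; so some bag has ≥ 4 vertices and tw(G) ≥ 3. Combining the bounds, tw(G) = 3.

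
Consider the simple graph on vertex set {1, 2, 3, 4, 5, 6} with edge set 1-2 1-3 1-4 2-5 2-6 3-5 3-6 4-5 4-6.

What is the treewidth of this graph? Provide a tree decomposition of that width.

Every bag has size at most 4, so the width is 4 − 1 = 3 and tw(G) ≤ 3. For the lower bound: the 4 vertex sets {1,2}, {4,6}, {3}, {5} are disjoint, each induces a connected subgraph, and every pair is joined by at least one edge of G. Contracting each set to a single vertex therefore yields K_{4} as a minor, and since treewidth is minor-monotone, tw(G) ≥ tw(K_{4}) = 3. Therefore the treewidth is 3.

Treewidth 3.
One optimal decomposition is:
Bags: B1 = {1, 2, 3, 4}  B2 = {2, 3, 4, 6}  B3 = {2, 3, 4, 5}
Tree: B1–B2, B2–B3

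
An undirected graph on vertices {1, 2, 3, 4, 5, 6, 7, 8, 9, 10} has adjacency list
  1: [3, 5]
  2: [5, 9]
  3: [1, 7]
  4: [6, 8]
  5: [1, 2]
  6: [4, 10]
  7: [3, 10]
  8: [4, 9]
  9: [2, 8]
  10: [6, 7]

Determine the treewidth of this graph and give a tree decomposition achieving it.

The largest bag has 3 vertices, giving width 2; this decomposition certifies tw(G) ≤ 2. The edges 4–8–9–2–5–1–3–7–10–6–4 form a cycle, so G is not a tree and its treewidth is at least 2. Therefore the treewidth is 2.

Treewidth 2.
One optimal decomposition is:
Bags: B1 = {4, 8, 9}  B2 = {2, 4, 9}  B3 = {2, 4, 5}  B4 = {1, 4, 5}  B5 = {1, 3, 4}  B6 = {3, 4, 7}  B7 = {4, 7, 10}  B8 = {4, 6, 10}
Tree: B1–B2, B2–B3, B3–B4, B4–B5, B5–B6, B6–B7, B7–B8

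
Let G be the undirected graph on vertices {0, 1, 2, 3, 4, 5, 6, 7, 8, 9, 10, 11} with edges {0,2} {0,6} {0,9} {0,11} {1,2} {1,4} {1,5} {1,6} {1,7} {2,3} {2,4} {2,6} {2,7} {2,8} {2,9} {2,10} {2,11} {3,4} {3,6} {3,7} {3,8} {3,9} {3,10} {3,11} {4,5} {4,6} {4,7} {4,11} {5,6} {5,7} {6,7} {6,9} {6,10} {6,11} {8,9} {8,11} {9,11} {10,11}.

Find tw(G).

4

A width-4 tree decomposition is:
Bags: B1 = {0, 2, 6, 9, 11}  B2 = {2, 3, 6, 9, 11}  B3 = {2, 3, 4, 6, 11}  B4 = {2, 3, 4, 6, 7}  B5 = {2, 3, 8, 9, 11}  B6 = {2, 3, 6, 10, 11}  B7 = {1, 2, 4, 6, 7}  B8 = {1, 4, 5, 6, 7}
Tree: B1–B2, B2–B3, B3–B4, B2–B5, B2–B6, B4–B7, B7–B8
Each bag holds 5 vertices, so the decomposition has width 4, which upper-bounds the treewidth. On the other hand G contains the 5-clique {2, 3, 8, 9, 11}. A clique must lie in a single bag of any decomposition, so no decomposition can have width below 4. Hence tw(G) = 4 exactly.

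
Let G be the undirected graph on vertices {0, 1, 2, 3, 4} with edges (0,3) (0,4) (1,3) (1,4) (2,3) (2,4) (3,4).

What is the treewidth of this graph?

2

A width-2 tree decomposition is:
Bags: B1 = {1, 3, 4}  B2 = {0, 3, 4}  B3 = {2, 3, 4}
Tree: B1–B2, B2–B3
Every bag has size at most 3, so the width is 3 − 1 = 2 and tw(G) ≤ 2. For the lower bound, the 3 vertices {0, 3, 4} are pairwise adjacent, and any tree decomposition puts a clique entirely inside one bag — forcing width ≥ 2. Combining the bounds, tw(G) = 2.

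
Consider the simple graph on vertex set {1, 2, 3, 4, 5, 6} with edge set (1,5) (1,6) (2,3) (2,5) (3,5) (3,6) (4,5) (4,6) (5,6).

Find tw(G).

2

A width-2 tree decomposition is:
Bags: B1 = {3, 5, 6}  B2 = {4, 5, 6}  B3 = {1, 5, 6}  B4 = {2, 3, 5}
Tree: B1–B2, B1–B3, B1–B4
Every bag has size at most 3, so the width is 3 − 1 = 2 and tw(G) ≤ 2. On the other hand G contains the 3-clique {2, 3, 5}. A clique must lie in a single bag of any decomposition, so no decomposition can have width below 2. Therefore the treewidth is 2.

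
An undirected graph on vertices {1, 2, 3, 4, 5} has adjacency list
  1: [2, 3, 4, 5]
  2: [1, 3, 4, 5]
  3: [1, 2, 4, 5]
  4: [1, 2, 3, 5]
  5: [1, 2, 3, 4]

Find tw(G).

A width-4 tree decomposition is:
Bags: B1 = {1, 2, 3, 4, 5}
Tree: (single bag)
With just one bag of size 5, the width is 5 − 1 = 4, so tw(G) ≤ 4. For the lower bound, the 5 vertices {1, 2, 3, 4, 5} are pairwise adjacent, and any tree decomposition puts a clique entirely inside one bag — forcing width ≥ 4. Hence tw(G) = 4 exactly.

4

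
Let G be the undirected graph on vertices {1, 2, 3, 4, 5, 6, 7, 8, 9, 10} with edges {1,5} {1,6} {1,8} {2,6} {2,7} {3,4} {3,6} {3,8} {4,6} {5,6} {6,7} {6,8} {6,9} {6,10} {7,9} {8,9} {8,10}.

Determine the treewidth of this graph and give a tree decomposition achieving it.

Every bag has size at most 3, so the width is 3 − 1 = 2 and tw(G) ≤ 2. Conversely, {2, 6, 7} is a clique of size 3, and the vertices of any clique must share a bag in every tree decomposition; so some bag has ≥ 3 vertices and tw(G) ≥ 2. The upper and lower bounds meet at 2, so that is the treewidth.

Treewidth 2.
Bags: B1 = {6, 8, 9}  B2 = {3, 6, 8}  B3 = {6, 7, 9}  B4 = {6, 8, 10}  B5 = {3, 4, 6}  B6 = {2, 6, 7}  B7 = {1, 6, 8}  B8 = {1, 5, 6}
Tree: B1–B2, B1–B3, B1–B4, B2–B5, B3–B6, B2–B7, B7–B8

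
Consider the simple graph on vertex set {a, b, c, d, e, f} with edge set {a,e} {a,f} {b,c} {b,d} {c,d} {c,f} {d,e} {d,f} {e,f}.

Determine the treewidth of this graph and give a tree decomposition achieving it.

Every bag has size at most 3, so the width is 3 − 1 = 2 and tw(G) ≤ 2. Conversely, {d, e, f} is a clique of size 3, and the vertices of any clique must share a bag in every tree decomposition; so some bag has ≥ 3 vertices and tw(G) ≥ 2. Combining the bounds, tw(G) = 2.

Treewidth 2.
One such decomposition:
Bags: B1 = {c, d, f}  B2 = {d, e, f}  B3 = {b, c, d}  B4 = {a, e, f}
Tree: B1–B2, B1–B3, B2–B4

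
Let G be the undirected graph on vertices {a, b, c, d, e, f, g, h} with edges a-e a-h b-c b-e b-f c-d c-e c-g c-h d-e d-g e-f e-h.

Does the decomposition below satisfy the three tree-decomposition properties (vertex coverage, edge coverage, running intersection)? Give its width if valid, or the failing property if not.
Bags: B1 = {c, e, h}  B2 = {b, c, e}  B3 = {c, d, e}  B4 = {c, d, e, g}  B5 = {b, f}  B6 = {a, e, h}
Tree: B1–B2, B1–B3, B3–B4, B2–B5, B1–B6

No — edge (e,f) lies in no bag.

A tree decomposition must satisfy three properties: every vertex lies in some bag; for every edge, both endpoints lie together in some bag; and for every vertex, the bags containing it form a connected subtree. Here edge (e,f) lies in no bag, so the decomposition is invalid.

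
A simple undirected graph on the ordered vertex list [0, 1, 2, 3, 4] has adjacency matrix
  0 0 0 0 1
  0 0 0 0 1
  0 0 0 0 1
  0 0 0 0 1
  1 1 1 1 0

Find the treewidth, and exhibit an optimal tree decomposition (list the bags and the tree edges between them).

Treewidth 1.
Bags: B1 = {1, 4}  B2 = {0, 4}  B3 = {2, 4}  B4 = {3, 4}
Tree: B1–B2, B2–B3, B2–B4

Every bag has size at most 2, so the width is 2 − 1 = 1 and tw(G) ≤ 1. Any graph with an edge has treewidth ≥ 1, and G has the edge 1–4. Combining the bounds, tw(G) = 1.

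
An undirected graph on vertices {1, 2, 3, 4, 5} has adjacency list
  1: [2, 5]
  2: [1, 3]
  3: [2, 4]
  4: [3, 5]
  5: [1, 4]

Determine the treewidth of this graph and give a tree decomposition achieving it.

Treewidth 2.
Bags: B1 = {1, 4, 5}  B2 = {1, 2, 4}  B3 = {2, 3, 4}
Tree: B1–B2, B2–B3

Each bag holds 3 vertices, so the decomposition has width 2, which upper-bounds the treewidth. The edges 4–5–1–2–3–4 form a cycle, so G is not a tree and its treewidth is at least 2. Combining the bounds, tw(G) = 2.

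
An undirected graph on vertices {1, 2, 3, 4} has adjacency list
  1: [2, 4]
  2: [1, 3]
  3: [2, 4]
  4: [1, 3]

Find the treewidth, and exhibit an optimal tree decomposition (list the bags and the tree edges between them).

Every bag has size at most 3, so the width is 3 − 1 = 2 and tw(G) ≤ 2. The edges 4–3–2–1–4 form a cycle, so G is not a tree and its treewidth is at least 2. Combining the bounds, tw(G) = 2.

Treewidth 2.
One such decomposition:
Bags: B1 = {2, 3, 4}  B2 = {1, 2, 4}
Tree: B1–B2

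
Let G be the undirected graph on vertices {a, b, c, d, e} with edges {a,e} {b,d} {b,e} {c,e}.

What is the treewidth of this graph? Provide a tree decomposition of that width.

Treewidth 1.
Bags: B1 = {a, e}  B2 = {b, e}  B3 = {b, d}  B4 = {c, e}
Tree: B1–B2, B2–B3, B2–B4

Every bag has size at most 2, so the width is 2 − 1 = 1 and tw(G) ≤ 1. G has an edge, so its treewidth is at least 1. Hence tw(G) = 1 exactly.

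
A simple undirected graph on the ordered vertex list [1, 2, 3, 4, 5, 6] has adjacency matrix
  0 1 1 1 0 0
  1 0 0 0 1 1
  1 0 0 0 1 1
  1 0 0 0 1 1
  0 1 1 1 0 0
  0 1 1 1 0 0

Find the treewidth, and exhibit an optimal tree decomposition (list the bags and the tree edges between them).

The largest bag has 4 vertices, giving width 3; this decomposition certifies tw(G) ≤ 3. For the lower bound: the 4 vertex sets {2,5}, {4,6}, {1}, {3} are disjoint, each induces a connected subgraph, and every pair is joined by at least one edge of G. Contracting each set to a single vertex therefore yields K_{4} as a minor, and since treewidth is minor-monotone, tw(G) ≥ tw(K_{4}) = 3. Hence tw(G) = 3 exactly.

Treewidth 3.
Bags: B1 = {1, 2, 5, 6}  B2 = {1, 4, 5, 6}  B3 = {1, 3, 5, 6}
Tree: B1–B2, B2–B3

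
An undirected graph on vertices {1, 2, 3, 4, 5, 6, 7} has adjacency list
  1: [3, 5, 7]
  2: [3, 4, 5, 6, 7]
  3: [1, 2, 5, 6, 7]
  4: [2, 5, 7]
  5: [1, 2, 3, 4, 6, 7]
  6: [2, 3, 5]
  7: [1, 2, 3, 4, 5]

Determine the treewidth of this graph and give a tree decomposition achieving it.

Treewidth 3.
One optimal decomposition is:
Bags: B1 = {2, 3, 5, 6}  B2 = {2, 3, 5, 7}  B3 = {1, 3, 5, 7}  B4 = {2, 4, 5, 7}
Tree: B1–B2, B2–B3, B2–B4

Each bag holds 4 vertices, so the decomposition has width 3, which upper-bounds the treewidth. On the other hand G contains the 4-clique {1, 3, 5, 7}. A clique must lie in a single bag of any decomposition, so no decomposition can have width below 3. Combining the bounds, tw(G) = 3.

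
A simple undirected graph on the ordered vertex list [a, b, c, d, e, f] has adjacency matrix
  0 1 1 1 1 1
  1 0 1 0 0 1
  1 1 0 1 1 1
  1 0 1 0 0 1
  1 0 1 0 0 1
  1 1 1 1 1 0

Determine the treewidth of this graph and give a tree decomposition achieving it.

The largest bag has 4 vertices, giving width 3; this decomposition certifies tw(G) ≤ 3. On the other hand G contains the 4-clique {a, c, d, f}. A clique must lie in a single bag of any decomposition, so no decomposition can have width below 3. Therefore the treewidth is 3.

Treewidth 3.
One such decomposition:
Bags: B1 = {a, c, e, f}  B2 = {a, b, c, f}  B3 = {a, c, d, f}
Tree: B1–B2, B2–B3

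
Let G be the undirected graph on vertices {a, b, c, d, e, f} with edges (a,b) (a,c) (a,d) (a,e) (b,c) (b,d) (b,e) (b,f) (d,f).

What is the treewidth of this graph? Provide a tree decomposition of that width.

Treewidth 2.
Bags: B1 = {a, b, d}  B2 = {b, d, f}  B3 = {a, b, c}  B4 = {a, b, e}
Tree: B1–B2, B1–B3, B3–B4

Each bag holds 3 vertices, so the decomposition has width 2, which upper-bounds the treewidth. Conversely, {a, b, d} is a clique of size 3, and the vertices of any clique must share a bag in every tree decomposition; so some bag has ≥ 3 vertices and tw(G) ≥ 2. Combining the bounds, tw(G) = 2.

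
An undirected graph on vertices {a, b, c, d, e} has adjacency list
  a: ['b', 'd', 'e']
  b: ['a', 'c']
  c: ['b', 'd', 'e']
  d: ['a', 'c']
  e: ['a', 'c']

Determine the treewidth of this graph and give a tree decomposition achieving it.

Treewidth 2.
Bags: B1 = {a, b, c}  B2 = {a, c, d}  B3 = {a, c, e}
Tree: B1–B2, B2–B3

Each bag holds 3 vertices, so the decomposition has width 2, which upper-bounds the treewidth. Since c–b–a–d–c is a cycle in G, G is not acyclic. Forests are exactly the graphs of treewidth ≤ 1, so tw(G) ≥ 2. Hence tw(G) = 2 exactly.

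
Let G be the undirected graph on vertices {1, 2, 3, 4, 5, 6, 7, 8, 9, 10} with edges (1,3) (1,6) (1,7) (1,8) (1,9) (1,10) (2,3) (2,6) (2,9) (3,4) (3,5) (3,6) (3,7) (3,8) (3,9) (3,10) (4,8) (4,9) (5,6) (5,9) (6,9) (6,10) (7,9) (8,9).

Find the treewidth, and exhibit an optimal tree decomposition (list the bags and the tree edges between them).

Treewidth 3.
One optimal decomposition is:
Bags: B1 = {1, 3, 6, 9}  B2 = {3, 5, 6, 9}  B3 = {2, 3, 6, 9}  B4 = {1, 3, 7, 9}  B5 = {1, 3, 8, 9}  B6 = {3, 4, 8, 9}  B7 = {1, 3, 6, 10}
Tree: B1–B2, B1–B3, B1–B4, B4–B5, B5–B6, B1–B7

The largest bag has 4 vertices, giving width 3; this decomposition certifies tw(G) ≤ 3. On the other hand G contains the 4-clique {1, 3, 8, 9}. A clique must lie in a single bag of any decomposition, so no decomposition can have width below 3. Combining the bounds, tw(G) = 3.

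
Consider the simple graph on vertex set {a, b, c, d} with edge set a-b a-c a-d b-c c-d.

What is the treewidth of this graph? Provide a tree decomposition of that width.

Every bag has size at most 3, so the width is 3 − 1 = 2 and tw(G) ≤ 2. For the lower bound, the 3 vertices {a, c, d} are pairwise adjacent, and any tree decomposition puts a clique entirely inside one bag — forcing width ≥ 2. Therefore the treewidth is 2.

Treewidth 2.
One optimal decomposition is:
Bags: B1 = {a, b, c}  B2 = {a, c, d}
Tree: B1–B2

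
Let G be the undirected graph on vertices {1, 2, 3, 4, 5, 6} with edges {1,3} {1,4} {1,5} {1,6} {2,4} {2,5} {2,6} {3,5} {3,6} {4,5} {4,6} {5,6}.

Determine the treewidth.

3

A width-3 tree decomposition is:
Bags: B1 = {1, 4, 5, 6}  B2 = {2, 4, 5, 6}  B3 = {1, 3, 5, 6}
Tree: B1–B2, B1–B3
Each bag holds 4 vertices, so the decomposition has width 3, which upper-bounds the treewidth. For the lower bound, the 4 vertices {1, 3, 5, 6} are pairwise adjacent, and any tree decomposition puts a clique entirely inside one bag — forcing width ≥ 3. Therefore the treewidth is 3.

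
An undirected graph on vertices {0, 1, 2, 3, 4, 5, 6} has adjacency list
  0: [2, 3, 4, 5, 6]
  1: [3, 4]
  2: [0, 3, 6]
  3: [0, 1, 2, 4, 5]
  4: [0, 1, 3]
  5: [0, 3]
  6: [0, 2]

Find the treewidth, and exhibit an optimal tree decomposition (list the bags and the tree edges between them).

Each bag holds 3 vertices, so the decomposition has width 2, which upper-bounds the treewidth. Conversely, {0, 2, 3} is a clique of size 3, and the vertices of any clique must share a bag in every tree decomposition; so some bag has ≥ 3 vertices and tw(G) ≥ 2. Hence tw(G) = 2 exactly.

Treewidth 2.
One optimal decomposition is:
Bags: B1 = {0, 3, 4}  B2 = {0, 2, 3}  B3 = {0, 3, 5}  B4 = {0, 2, 6}  B5 = {1, 3, 4}
Tree: B1–B2, B2–B3, B2–B4, B1–B5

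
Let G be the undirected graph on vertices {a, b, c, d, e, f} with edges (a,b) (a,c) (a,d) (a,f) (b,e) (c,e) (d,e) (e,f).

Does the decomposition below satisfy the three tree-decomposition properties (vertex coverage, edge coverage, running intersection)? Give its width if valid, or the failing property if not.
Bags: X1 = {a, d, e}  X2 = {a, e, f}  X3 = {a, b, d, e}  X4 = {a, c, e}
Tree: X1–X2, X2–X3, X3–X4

A tree decomposition must satisfy three properties: every vertex lies in some bag; for every edge, both endpoints lie together in some bag; and for every vertex, the bags containing it form a connected subtree. Here bags containing vertex d are not connected in the tree, so the decomposition is invalid.

No — bags containing vertex d are not connected in the tree.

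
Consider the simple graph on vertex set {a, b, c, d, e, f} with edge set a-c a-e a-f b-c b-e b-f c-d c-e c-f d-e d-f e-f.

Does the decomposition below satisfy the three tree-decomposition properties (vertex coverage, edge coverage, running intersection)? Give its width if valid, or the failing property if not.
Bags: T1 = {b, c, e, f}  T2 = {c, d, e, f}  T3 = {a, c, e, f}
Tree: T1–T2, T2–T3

Vertex coverage: the bags together contain {a, b, c, d, e, f}, the full vertex set. Edge coverage: each edge of G has both endpoints in at least one bag. Running intersection: for every vertex, the bags containing it form a connected subtree. All three properties hold, so this is a valid tree decomposition of width max|bag| − 1 = 3, and hence tw(G) ≤ 3.

Yes; width 3.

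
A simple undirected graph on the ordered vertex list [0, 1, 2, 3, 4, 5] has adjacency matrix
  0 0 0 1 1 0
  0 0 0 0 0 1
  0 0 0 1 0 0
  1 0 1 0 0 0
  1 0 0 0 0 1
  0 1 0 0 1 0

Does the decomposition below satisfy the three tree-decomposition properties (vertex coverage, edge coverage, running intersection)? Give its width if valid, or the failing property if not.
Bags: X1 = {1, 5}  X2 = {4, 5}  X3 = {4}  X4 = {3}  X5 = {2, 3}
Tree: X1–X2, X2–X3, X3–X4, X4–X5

No — vertex 0 appears in no bag.

A tree decomposition must satisfy three properties: every vertex lies in some bag; for every edge, both endpoints lie together in some bag; and for every vertex, the bags containing it form a connected subtree. Here vertex 0 appears in no bag, so the decomposition is invalid.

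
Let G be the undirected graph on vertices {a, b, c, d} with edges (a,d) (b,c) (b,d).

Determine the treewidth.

A width-1 tree decomposition is:
Bags: B1 = {b, d}  B2 = {a, d}  B3 = {b, c}
Tree: B1–B2, B1–B3
Each bag holds 2 vertices, so the decomposition has width 1, which upper-bounds the treewidth. Since G has at least one edge (e.g. b–d), it is not an edgeless graph, so tw(G) ≥ 1. Therefore the treewidth is 1.

1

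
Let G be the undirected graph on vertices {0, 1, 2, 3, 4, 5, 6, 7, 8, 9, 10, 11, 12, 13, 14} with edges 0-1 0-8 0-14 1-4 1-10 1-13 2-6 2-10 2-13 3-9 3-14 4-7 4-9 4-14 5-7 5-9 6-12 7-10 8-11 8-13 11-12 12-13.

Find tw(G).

3

A width-3 tree decomposition is:
Bags: B1 = {6, 8, 11, 12}  B2 = {6, 8, 12, 13}  B3 = {2, 6, 8, 13}  B4 = {0, 2, 8, 13}  B5 = {0, 1, 2, 13}  B6 = {0, 1, 2, 10}  B7 = {0, 1, 10, 14}  B8 = {1, 4, 10, 14}  B9 = {4, 7, 10, 14}  B10 = {3, 4, 7, 14}  B11 = {3, 4, 7, 9}  B12 = {3, 5, 7, 9}
Tree: B1–B2, B2–B3, B3–B4, B4–B5, B5–B6, B6–B7, B7–B8, B8–B9, B9–B10, B10–B11, B11–B12
Each bag holds 4 vertices, so the decomposition has width 3, which upper-bounds the treewidth. For the lower bound: the 4 vertex sets {6,11,12}, {8}, {13}, {0,1,2,10} are disjoint, each induces a connected subgraph, and every pair is joined by at least one edge of G. Contracting each set to a single vertex therefore yields K_{4} as a minor, and since treewidth is minor-monotone, tw(G) ≥ tw(K_{4}) = 3. Combining the bounds, tw(G) = 3.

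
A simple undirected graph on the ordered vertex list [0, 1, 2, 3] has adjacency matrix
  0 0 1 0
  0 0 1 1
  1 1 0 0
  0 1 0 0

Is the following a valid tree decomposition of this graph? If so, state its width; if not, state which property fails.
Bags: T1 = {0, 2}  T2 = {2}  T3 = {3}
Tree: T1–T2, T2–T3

No — vertex 1 appears in no bag.

A tree decomposition must satisfy three properties: every vertex lies in some bag; for every edge, both endpoints lie together in some bag; and for every vertex, the bags containing it form a connected subtree. Here vertex 1 appears in no bag, so the decomposition is invalid.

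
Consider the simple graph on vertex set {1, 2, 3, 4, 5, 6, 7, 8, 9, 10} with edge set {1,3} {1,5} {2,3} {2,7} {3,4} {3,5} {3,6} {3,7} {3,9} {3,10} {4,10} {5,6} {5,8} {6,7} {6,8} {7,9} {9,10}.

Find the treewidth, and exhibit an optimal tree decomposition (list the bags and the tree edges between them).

Each bag holds 3 vertices, so the decomposition has width 2, which upper-bounds the treewidth. On the other hand G contains the 3-clique {5, 6, 8}. A clique must lie in a single bag of any decomposition, so no decomposition can have width below 2. The upper and lower bounds meet at 2, so that is the treewidth.

Treewidth 2.
One such decomposition:
Bags: B1 = {3, 5, 6}  B2 = {3, 6, 7}  B3 = {3, 7, 9}  B4 = {1, 3, 5}  B5 = {2, 3, 7}  B6 = {5, 6, 8}  B7 = {3, 9, 10}  B8 = {3, 4, 10}
Tree: B1–B2, B2–B3, B1–B4, B3–B5, B1–B6, B3–B7, B7–B8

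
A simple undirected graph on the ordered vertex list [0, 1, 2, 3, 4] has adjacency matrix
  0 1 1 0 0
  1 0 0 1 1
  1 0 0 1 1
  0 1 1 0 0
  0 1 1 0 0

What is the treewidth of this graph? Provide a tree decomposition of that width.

Treewidth 2.
One such decomposition:
Bags: B1 = {1, 2, 3}  B2 = {0, 1, 2}  B3 = {1, 2, 4}
Tree: B1–B2, B2–B3

Every bag has size at most 3, so the width is 3 − 1 = 2 and tw(G) ≤ 2. Since 3–1–0–2–3 is a cycle in G, G is not acyclic. Forests are exactly the graphs of treewidth ≤ 1, so tw(G) ≥ 2. The upper and lower bounds meet at 2, so that is the treewidth.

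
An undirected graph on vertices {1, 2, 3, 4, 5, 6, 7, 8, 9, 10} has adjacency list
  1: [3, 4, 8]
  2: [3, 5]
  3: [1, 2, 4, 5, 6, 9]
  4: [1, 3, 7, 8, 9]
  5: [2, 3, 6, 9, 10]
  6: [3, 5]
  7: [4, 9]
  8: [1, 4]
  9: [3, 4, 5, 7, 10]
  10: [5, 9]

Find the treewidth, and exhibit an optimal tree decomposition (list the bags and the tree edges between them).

Treewidth 2.
One optimal decomposition is:
Bags: B1 = {3, 4, 9}  B2 = {3, 5, 9}  B3 = {2, 3, 5}  B4 = {1, 3, 4}  B5 = {4, 7, 9}  B6 = {5, 9, 10}  B7 = {3, 5, 6}  B8 = {1, 4, 8}
Tree: B1–B2, B2–B3, B1–B4, B1–B5, B2–B6, B3–B7, B4–B8

Every bag has size at most 3, so the width is 3 − 1 = 2 and tw(G) ≤ 2. Conversely, {1, 4, 8} is a clique of size 3, and the vertices of any clique must share a bag in every tree decomposition; so some bag has ≥ 3 vertices and tw(G) ≥ 2. Therefore the treewidth is 2.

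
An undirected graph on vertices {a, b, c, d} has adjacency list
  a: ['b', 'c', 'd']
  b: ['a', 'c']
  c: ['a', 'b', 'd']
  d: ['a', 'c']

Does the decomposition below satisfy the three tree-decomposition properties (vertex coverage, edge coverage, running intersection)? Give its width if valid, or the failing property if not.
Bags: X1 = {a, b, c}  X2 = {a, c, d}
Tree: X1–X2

Vertex coverage: the bags together contain {a, b, c, d}, the full vertex set. Edge coverage: each edge of G has both endpoints in at least one bag. Running intersection: for every vertex, the bags containing it form a connected subtree. All three properties hold, so this is a valid tree decomposition of width max|bag| − 1 = 2, and hence tw(G) ≤ 2.

Yes; width 2.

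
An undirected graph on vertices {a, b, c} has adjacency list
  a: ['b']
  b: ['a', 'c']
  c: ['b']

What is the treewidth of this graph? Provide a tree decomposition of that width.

Treewidth 1.
One such decomposition:
Bags: B1 = {a, b}  B2 = {b, c}
Tree: B1–B2

Every bag has size at most 2, so the width is 2 − 1 = 1 and tw(G) ≤ 1. Since G has at least one edge (e.g. a–b), it is not an edgeless graph, so tw(G) ≥ 1. Combining the bounds, tw(G) = 1.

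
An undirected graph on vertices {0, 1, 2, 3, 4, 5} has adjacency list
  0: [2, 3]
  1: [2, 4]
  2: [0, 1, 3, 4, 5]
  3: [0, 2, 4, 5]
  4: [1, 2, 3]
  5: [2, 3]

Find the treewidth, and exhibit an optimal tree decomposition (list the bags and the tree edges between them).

Treewidth 2.
Bags: B1 = {2, 3, 4}  B2 = {0, 2, 3}  B3 = {1, 2, 4}  B4 = {2, 3, 5}
Tree: B1–B2, B1–B3, B1–B4

Every bag has size at most 3, so the width is 3 − 1 = 2 and tw(G) ≤ 2. For the lower bound, the 3 vertices {1, 2, 4} are pairwise adjacent, and any tree decomposition puts a clique entirely inside one bag — forcing width ≥ 2. Combining the bounds, tw(G) = 2.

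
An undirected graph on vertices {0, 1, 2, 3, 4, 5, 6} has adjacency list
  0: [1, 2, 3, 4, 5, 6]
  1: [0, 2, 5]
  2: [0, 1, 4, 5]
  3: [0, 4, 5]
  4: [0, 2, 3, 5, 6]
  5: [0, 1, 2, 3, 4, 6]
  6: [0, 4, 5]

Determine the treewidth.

3

A width-3 tree decomposition is:
Bags: B1 = {0, 2, 4, 5}  B2 = {0, 1, 2, 5}  B3 = {0, 4, 5, 6}  B4 = {0, 3, 4, 5}
Tree: B1–B2, B1–B3, B3–B4
Each bag holds 4 vertices, so the decomposition has width 3, which upper-bounds the treewidth. On the other hand G contains the 4-clique {0, 1, 2, 5}. A clique must lie in a single bag of any decomposition, so no decomposition can have width below 3. The upper and lower bounds meet at 3, so that is the treewidth.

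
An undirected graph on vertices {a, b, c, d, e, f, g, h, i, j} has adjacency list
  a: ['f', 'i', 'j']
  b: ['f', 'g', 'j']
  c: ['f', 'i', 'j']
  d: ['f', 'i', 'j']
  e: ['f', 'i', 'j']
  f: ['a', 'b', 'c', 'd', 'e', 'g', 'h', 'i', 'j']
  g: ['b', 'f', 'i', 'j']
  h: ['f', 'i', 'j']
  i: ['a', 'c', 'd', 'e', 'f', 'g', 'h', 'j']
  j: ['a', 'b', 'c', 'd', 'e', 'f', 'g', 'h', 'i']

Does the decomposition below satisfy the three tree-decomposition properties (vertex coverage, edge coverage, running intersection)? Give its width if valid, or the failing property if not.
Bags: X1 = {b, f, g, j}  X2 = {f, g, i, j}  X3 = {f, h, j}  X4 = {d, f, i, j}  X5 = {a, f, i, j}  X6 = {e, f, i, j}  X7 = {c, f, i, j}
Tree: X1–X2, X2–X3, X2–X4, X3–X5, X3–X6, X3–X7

A tree decomposition must satisfy three properties: every vertex lies in some bag; for every edge, both endpoints lie together in some bag; and for every vertex, the bags containing it form a connected subtree. Here edge (i,h) lies in no bag, so the decomposition is invalid.

No — edge (i,h) lies in no bag.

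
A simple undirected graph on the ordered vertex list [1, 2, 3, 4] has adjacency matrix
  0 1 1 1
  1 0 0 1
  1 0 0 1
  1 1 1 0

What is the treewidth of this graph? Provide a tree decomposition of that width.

The largest bag has 3 vertices, giving width 2; this decomposition certifies tw(G) ≤ 2. On the other hand G contains the 3-clique {1, 2, 4}. A clique must lie in a single bag of any decomposition, so no decomposition can have width below 2. The upper and lower bounds meet at 2, so that is the treewidth.

Treewidth 2.
One such decomposition:
Bags: B1 = {1, 3, 4}  B2 = {1, 2, 4}
Tree: B1–B2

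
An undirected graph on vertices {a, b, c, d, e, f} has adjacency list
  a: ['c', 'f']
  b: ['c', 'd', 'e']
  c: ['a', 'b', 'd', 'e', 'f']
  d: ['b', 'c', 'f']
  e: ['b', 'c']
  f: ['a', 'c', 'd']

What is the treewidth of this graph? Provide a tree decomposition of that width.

Treewidth 2.
One such decomposition:
Bags: B1 = {b, c, d}  B2 = {c, d, f}  B3 = {a, c, f}  B4 = {b, c, e}
Tree: B1–B2, B2–B3, B1–B4

Every bag has size at most 3, so the width is 3 − 1 = 2 and tw(G) ≤ 2. On the other hand G contains the 3-clique {c, d, f}. A clique must lie in a single bag of any decomposition, so no decomposition can have width below 2. Combining the bounds, tw(G) = 2.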